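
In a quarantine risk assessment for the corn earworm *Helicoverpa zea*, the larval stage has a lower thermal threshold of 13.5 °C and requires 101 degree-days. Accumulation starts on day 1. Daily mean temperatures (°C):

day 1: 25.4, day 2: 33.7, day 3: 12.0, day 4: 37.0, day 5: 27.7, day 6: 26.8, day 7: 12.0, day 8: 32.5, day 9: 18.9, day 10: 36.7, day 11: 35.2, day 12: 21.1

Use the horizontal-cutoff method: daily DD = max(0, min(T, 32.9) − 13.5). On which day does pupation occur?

Daily DD above 13.5 °C (capped at 19.4): 11.9, 19.4, 0.0, 19.4, 14.2, 13.3, 0.0, 19.0, 5.4, 19.4, 19.4, 7.6.
Cumulative: 11.9, 31.3, 31.3, 50.7, 64.9, 78.2, 78.2, 97.2, 102.6, 122.0, 141.4, 149.0.
The total first reaches 101 DD on day 9.

day 9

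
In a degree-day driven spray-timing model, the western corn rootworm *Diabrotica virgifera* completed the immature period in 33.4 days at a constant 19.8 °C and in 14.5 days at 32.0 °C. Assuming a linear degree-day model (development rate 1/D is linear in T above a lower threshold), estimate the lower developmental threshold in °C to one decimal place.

10.4 °C

Equal thermal constants: D₁(T₁ − T_b) = D₂(T₂ − T_b).
33.4·(19.8 − T_b) = 14.5·(32.0 − T_b)
T_b = (33.4·19.8 − 14.5·32.0) / (33.4 − 14.5) = 197.32 / 18.9 = 10.440 °C ≈ 10.4 °C.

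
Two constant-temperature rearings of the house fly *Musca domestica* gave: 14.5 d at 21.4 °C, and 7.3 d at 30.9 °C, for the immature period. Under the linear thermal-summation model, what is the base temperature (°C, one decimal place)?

11.8 °C

Equal thermal constants: D₁(T₁ − T_b) = D₂(T₂ − T_b).
14.5·(21.4 − T_b) = 7.3·(30.9 − T_b)
T_b = (14.5·21.4 − 7.3·30.9) / (14.5 − 7.3) = 84.73 / 7.2 = 11.768 °C ≈ 11.8 °C.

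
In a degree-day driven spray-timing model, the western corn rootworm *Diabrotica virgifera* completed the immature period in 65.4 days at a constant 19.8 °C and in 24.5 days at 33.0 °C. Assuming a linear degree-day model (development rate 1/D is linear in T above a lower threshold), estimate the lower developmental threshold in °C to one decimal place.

Linear rate model ⇒ the product D·(T − T_b) is constant across temperatures.
65.4·(19.8 − T_b) = 24.5·(33.0 − T_b)
T_b = (65.4·19.8 − 24.5·33.0) / (65.4 − 24.5) = 486.42 / 40.9 = 11.893 °C ≈ 11.9 °C.

11.9 °C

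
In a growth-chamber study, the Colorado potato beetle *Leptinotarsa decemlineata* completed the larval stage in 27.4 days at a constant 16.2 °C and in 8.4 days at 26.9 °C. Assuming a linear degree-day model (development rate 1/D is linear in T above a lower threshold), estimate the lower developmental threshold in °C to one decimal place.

11.5 °C

Under the model K = D·(T − T_b), so D₁·(T₁ − T_b) = D₂·(T₂ − T_b).
27.4·(16.2 − T_b) = 8.4·(26.9 − T_b)
T_b = (27.4·16.2 − 8.4·26.9) / (27.4 − 8.4) = 217.92 / 19.0 = 11.469 °C ≈ 11.5 °C.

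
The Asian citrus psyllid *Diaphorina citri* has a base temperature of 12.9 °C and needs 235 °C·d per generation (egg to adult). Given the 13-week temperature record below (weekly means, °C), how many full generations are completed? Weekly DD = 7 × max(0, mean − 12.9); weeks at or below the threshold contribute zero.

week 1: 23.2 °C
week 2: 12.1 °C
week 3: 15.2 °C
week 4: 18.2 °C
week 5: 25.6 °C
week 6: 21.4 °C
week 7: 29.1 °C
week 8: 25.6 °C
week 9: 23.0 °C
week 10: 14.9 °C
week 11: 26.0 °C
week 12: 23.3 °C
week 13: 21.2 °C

3 generations

Weekly DD (7 × max(0, T̄ − 12.9)): 72.1, 0.0, 16.1, 37.1, 88.9, 59.5, 113.4, 88.9, 70.7, 14.0, 91.7, 72.8, 58.1.
Season total = 783.3 DD.
Complete generations = ⌊783.3 / 235⌋ = 3.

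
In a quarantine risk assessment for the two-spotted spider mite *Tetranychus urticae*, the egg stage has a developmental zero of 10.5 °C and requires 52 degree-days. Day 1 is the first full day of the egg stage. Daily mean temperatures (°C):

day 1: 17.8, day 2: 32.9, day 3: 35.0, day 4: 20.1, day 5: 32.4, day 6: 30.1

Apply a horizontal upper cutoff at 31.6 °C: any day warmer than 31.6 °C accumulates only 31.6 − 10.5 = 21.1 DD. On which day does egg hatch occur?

Daily DD above 10.5 °C (capped at 21.1): 7.3, 21.1, 21.1, 9.6, 21.1, 19.6.
Cumulative: 7.3, 28.4, 49.5, 59.1, 80.2, 99.8.
The total first reaches 52 DD on day 4.

day 4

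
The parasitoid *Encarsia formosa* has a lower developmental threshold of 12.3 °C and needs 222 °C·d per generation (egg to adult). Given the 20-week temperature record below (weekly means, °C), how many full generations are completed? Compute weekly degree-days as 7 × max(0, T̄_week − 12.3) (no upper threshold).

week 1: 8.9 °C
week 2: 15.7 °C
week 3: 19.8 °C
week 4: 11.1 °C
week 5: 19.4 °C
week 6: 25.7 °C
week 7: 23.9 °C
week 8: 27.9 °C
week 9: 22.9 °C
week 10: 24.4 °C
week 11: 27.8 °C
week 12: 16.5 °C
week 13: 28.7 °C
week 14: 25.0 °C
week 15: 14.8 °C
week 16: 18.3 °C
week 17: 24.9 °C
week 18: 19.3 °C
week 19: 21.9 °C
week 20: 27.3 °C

Weekly DD (7 × max(0, T̄ − 12.3)): 0.0, 23.8, 52.5, 0.0, 49.7, 93.8, 81.2, 109.2, 74.2, 84.7, 108.5, 29.4, 114.8, 88.9, 17.5, 42.0, 88.2, 49.0, 67.2, 105.0.
Season total = 1279.6 DD.
Complete generations = ⌊1279.6 / 222⌋ = 5.

5 generations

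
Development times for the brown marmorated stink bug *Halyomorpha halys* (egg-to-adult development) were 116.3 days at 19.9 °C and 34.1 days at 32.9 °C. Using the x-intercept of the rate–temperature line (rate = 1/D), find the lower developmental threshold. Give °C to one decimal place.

Under the model K = D·(T − T_b), so D₁·(T₁ − T_b) = D₂·(T₂ − T_b).
116.3·(19.9 − T_b) = 34.1·(32.9 − T_b)
T_b = (116.3·19.9 − 34.1·32.9) / (116.3 − 34.1) = 1192.48 / 82.2 = 14.507 °C ≈ 14.5 °C.

14.5 °C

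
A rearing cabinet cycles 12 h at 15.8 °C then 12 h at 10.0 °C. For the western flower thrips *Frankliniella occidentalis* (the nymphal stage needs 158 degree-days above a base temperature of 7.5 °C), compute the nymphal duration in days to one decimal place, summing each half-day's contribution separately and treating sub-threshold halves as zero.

Day half: max(0, 15.8 − 7.5) × 0.5 = 8.3 × 0.5 = 4.15 DD.
Night half: max(0, 10.0 − 7.5) × 0.5 = 2.5 × 0.5 = 1.25 DD.
Per 24 h: 5.40 DD/day.
Duration = 158 / 5.40 = 29.259 ≈ 29.3 days.

29.3 days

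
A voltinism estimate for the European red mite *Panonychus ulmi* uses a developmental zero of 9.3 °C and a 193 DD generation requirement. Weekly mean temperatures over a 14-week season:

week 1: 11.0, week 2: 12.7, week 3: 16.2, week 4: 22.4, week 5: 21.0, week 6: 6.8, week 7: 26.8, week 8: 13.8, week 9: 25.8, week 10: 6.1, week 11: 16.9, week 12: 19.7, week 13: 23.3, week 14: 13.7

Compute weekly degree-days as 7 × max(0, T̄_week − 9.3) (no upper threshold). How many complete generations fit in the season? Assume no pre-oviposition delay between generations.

Weekly DD (7 × max(0, T̄ − 9.3)): 11.9, 23.8, 48.3, 91.7, 81.9, 0.0, 122.5, 31.5, 115.5, 0.0, 53.2, 72.8, 98.0, 30.8.
Season total = 781.9 DD.
Complete generations = ⌊781.9 / 193⌋ = 4.

4 generations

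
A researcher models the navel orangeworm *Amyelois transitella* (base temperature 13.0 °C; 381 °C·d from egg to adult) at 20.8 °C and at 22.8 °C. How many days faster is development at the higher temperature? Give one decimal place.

At 20.8 °C: 381 / (20.8 − 13.0) = 381 / 7.8 = 48.846 d.
At 22.8 °C: 381 / (22.8 − 13.0) = 381 / 9.8 = 38.878 d.
Difference = |48.846 − 38.878| = 9.969 ≈ 10.0 days.

10.0 days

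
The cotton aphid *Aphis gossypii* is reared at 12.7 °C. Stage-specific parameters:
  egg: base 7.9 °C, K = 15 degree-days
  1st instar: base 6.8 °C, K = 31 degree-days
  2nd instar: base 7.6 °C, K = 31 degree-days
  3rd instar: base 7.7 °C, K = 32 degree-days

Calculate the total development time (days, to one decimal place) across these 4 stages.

egg: 15 / (12.7 − 7.9) = 15 / 4.8 = 3.125 d.
1st instar: 31 / (12.7 − 6.8) = 31 / 5.9 = 5.254 d.
2nd instar: 31 / (12.7 − 7.6) = 31 / 5.1 = 6.078 d.
3rd instar: 32 / (12.7 − 7.7) = 32 / 5.0 = 6.400 d.
Sum = 20.858 ≈ 20.9 days.

20.9 days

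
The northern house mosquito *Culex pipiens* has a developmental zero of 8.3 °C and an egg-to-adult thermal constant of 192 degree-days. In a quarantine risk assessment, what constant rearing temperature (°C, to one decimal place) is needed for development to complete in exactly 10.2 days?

27.1 °C

Required daily accumulation = 192 / 10.2 = 18.824 DD/day.
T = T_base + 18.824 = 8.3 + 18.824 = 27.124 ≈ 27.1 °C.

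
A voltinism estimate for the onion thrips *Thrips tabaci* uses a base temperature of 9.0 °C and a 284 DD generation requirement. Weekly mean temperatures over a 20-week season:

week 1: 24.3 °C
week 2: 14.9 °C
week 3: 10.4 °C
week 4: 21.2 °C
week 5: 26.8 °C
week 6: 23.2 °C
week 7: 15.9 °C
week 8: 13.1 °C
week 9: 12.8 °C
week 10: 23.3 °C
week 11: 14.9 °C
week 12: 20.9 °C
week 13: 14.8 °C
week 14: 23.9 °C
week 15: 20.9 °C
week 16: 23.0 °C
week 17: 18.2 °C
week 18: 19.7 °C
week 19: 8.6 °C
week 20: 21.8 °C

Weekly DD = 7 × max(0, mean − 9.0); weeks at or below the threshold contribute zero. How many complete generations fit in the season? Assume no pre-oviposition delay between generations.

4 generations

Weekly DD (7 × max(0, T̄ − 9.0)): 107.1, 41.3, 9.8, 85.4, 124.6, 99.4, 48.3, 28.7, 26.6, 100.1, 41.3, 83.3, 40.6, 104.3, 83.3, 98.0, 64.4, 74.9, 0.0, 89.6.
Season total = 1351.0 DD.
Complete generations = ⌊1351.0 / 284⌋ = 4.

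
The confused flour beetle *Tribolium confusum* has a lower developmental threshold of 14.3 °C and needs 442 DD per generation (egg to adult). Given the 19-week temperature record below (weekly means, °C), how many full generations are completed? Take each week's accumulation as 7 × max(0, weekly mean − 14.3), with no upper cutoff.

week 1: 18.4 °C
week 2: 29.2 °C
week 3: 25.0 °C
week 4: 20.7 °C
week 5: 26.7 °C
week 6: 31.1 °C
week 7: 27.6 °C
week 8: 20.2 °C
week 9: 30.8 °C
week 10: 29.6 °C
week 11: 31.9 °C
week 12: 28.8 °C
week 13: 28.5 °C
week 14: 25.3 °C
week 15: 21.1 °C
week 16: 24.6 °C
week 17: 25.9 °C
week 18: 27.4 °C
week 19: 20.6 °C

3 generations

Weekly DD (7 × max(0, T̄ − 14.3)): 28.7, 104.3, 74.9, 44.8, 86.8, 117.6, 93.1, 41.3, 115.5, 107.1, 123.2, 101.5, 99.4, 77.0, 47.6, 72.1, 81.2, 91.7, 44.1.
Season total = 1551.9 DD.
Complete generations = ⌊1551.9 / 442⌋ = 3.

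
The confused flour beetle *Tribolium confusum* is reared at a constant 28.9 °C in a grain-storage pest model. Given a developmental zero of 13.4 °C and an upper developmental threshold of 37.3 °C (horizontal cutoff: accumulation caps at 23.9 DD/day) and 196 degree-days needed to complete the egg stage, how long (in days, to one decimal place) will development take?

12.6 days

Daily accumulation = 28.9 − 13.4 = 15.5 DD/day.
Duration = 196 / 15.5 = 12.645 ≈ 12.6 days.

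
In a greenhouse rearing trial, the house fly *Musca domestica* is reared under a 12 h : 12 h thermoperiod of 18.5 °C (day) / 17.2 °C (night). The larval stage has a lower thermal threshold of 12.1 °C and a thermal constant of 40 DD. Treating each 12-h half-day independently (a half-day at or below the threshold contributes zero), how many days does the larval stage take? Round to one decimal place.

7.0 days

Day half: max(0, 18.5 − 12.1) × 0.5 = 6.4 × 0.5 = 3.20 DD.
Night half: max(0, 17.2 − 12.1) × 0.5 = 5.1 × 0.5 = 2.55 DD.
Per 24 h: 5.75 DD/day.
Duration = 40 / 5.75 = 6.957 ≈ 7.0 days.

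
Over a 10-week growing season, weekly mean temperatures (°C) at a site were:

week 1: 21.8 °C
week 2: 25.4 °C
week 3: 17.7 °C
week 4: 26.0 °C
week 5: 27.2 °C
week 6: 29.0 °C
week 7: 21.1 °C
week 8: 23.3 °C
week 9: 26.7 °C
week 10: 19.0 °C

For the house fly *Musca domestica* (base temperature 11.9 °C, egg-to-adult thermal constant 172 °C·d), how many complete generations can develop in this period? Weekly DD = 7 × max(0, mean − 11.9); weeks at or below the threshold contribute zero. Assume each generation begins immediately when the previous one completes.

4 generations

Weekly DD (7 × max(0, T̄ − 11.9)): 69.3, 94.5, 40.6, 98.7, 107.1, 119.7, 64.4, 79.8, 103.6, 49.7.
Season total = 827.4 DD.
Complete generations = ⌊827.4 / 172⌋ = 4.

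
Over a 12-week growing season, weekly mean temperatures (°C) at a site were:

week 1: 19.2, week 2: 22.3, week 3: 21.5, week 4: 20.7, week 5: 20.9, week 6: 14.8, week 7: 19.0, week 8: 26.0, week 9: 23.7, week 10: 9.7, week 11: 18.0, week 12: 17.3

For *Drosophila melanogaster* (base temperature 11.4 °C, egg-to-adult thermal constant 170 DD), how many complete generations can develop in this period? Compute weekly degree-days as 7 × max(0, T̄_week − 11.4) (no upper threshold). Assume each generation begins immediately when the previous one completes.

Weekly DD (7 × max(0, T̄ − 11.4)): 54.6, 76.3, 70.7, 65.1, 66.5, 23.8, 53.2, 102.2, 86.1, 0.0, 46.2, 41.3.
Season total = 686.0 DD.
Complete generations = ⌊686.0 / 170⌋ = 4.

4 generations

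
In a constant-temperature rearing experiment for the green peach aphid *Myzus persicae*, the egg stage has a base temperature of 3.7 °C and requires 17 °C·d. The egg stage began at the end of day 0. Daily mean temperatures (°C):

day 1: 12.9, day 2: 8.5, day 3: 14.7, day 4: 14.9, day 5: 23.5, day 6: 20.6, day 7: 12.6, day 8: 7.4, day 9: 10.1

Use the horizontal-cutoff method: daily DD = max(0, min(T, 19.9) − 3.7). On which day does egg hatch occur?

Daily DD above 3.7 °C (capped at 16.2): 9.2, 4.8, 11.0, 11.2, 16.2, 16.2, 8.9, 3.7, 6.4.
Cumulative: 9.2, 14.0, 25.0, 36.2, 52.4, 68.6, 77.5, 81.2, 87.6.
The total first reaches 17 DD on day 3.

day 3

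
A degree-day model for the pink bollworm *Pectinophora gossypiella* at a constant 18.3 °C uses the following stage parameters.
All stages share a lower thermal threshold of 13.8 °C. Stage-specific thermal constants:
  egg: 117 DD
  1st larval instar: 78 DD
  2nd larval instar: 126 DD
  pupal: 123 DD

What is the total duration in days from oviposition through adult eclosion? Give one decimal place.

98.7 days

Daily accumulation at 18.3 °C = 18.3 − 13.8 = 4.5 DD/day.
Total K = 117 + 78 + 126 + 123 = 444 DD.
Total duration = 444 / 4.5 = 98.667 ≈ 98.7 days.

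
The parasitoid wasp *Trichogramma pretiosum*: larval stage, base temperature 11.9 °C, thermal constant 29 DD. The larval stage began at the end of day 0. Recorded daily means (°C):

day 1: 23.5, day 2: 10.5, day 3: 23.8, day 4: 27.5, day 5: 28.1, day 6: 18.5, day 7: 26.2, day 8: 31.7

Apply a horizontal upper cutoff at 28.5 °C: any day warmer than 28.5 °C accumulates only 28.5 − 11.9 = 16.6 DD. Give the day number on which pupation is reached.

Daily DD above 11.9 °C (capped at 16.6): 11.6, 0.0, 11.9, 15.6, 16.2, 6.6, 14.3, 16.6.
Cumulative: 11.6, 11.6, 23.5, 39.1, 55.3, 61.9, 76.2, 92.8.
The total first reaches 29 DD on day 4.

day 4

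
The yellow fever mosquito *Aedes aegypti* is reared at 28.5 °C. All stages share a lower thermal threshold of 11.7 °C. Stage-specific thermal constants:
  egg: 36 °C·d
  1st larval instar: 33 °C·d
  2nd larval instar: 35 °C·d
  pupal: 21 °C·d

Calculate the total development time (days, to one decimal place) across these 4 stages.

Daily accumulation at 28.5 °C = 28.5 − 11.7 = 16.8 DD/day.
Total K = 36 + 33 + 35 + 21 = 125 DD.
Total duration = 125 / 16.8 = 7.440 ≈ 7.4 days.

7.4 days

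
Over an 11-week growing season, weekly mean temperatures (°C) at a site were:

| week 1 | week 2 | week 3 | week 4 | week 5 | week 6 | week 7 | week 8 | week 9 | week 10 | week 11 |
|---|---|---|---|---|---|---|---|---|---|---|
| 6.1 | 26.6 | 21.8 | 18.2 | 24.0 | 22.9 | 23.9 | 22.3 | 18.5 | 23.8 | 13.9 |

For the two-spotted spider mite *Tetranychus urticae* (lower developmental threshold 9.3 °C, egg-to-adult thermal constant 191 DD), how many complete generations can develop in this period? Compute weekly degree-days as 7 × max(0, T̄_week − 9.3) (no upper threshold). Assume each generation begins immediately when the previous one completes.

4 generations

Weekly DD (7 × max(0, T̄ − 9.3)): 0.0, 121.1, 87.5, 62.3, 102.9, 95.2, 102.2, 91.0, 64.4, 101.5, 32.2.
Season total = 860.3 DD.
Complete generations = ⌊860.3 / 191⌋ = 4.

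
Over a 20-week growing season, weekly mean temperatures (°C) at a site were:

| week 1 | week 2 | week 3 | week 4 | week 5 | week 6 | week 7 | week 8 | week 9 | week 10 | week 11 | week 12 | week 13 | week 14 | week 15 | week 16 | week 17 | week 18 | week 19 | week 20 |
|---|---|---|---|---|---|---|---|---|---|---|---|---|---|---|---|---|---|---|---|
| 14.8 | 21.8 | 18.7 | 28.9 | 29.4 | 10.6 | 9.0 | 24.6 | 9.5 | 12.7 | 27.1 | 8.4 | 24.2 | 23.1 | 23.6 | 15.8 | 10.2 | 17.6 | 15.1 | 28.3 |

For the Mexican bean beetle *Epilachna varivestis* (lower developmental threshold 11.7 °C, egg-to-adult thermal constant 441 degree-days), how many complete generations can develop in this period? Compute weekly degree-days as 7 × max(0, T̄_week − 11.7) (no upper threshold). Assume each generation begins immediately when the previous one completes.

Weekly DD (7 × max(0, T̄ − 11.7)): 21.7, 70.7, 49.0, 120.4, 123.9, 0.0, 0.0, 90.3, 0.0, 7.0, 107.8, 0.0, 87.5, 79.8, 83.3, 28.7, 0.0, 41.3, 23.8, 116.2.
Season total = 1051.4 DD.
Complete generations = ⌊1051.4 / 441⌋ = 2.

2 generations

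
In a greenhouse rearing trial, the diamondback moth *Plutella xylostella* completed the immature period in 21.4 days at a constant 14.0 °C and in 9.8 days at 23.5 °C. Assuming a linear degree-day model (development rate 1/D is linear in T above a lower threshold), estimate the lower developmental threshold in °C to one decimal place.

6.0 °C

Under the model K = D·(T − T_b), so D₁·(T₁ − T_b) = D₂·(T₂ − T_b).
21.4·(14.0 − T_b) = 9.8·(23.5 − T_b)
T_b = (21.4·14.0 − 9.8·23.5) / (21.4 − 9.8) = 69.30 / 11.6 = 5.974 °C ≈ 6.0 °C.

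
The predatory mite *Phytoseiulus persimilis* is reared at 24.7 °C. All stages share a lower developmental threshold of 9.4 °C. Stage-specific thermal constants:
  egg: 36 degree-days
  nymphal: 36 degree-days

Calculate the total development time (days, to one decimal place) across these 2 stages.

Daily accumulation at 24.7 °C = 24.7 − 9.4 = 15.3 DD/day.
Total K = 36 + 36 = 72 DD.
Total duration = 72 / 15.3 = 4.706 ≈ 4.7 days.

4.7 days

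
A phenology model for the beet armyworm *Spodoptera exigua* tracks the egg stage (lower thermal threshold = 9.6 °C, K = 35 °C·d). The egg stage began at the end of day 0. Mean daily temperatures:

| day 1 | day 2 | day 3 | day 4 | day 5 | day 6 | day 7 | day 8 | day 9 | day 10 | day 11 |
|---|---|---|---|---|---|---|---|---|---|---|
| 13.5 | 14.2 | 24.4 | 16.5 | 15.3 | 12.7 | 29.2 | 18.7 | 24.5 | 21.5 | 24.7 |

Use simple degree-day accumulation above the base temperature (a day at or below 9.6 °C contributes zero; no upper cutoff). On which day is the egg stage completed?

Daily DD above 9.6 °C: 3.9, 4.6, 14.8, 6.9, 5.7, 3.1, 19.6, 9.1, 14.9, 11.9, 15.1.
Cumulative: 3.9, 8.5, 23.3, 30.2, 35.9, 39.0, 58.6, 67.7, 82.6, 94.5, 109.6.
The total first reaches 35 DD on day 5.

day 5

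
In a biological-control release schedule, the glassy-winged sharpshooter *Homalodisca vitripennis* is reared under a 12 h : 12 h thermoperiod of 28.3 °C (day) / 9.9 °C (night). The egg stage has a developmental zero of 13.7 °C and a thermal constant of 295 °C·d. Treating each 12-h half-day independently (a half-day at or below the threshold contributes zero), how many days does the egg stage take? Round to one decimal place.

Day half: max(0, 28.3 − 13.7) × 0.5 = 14.6 × 0.5 = 7.30 DD.
Night half: max(0, 9.9 − 13.7) × 0.5 = 0.0 × 0.5 = 0.00 DD.
Per 24 h: 7.30 DD/day.
Duration = 295 / 7.30 = 40.411 ≈ 40.4 days.

40.4 days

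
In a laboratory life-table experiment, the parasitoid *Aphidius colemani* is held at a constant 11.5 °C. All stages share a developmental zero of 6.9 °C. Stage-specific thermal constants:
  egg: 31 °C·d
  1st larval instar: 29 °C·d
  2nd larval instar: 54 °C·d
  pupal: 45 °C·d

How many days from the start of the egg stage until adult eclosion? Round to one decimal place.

Daily accumulation at 11.5 °C = 11.5 − 6.9 = 4.6 DD/day.
Total K = 31 + 29 + 54 + 45 = 159 DD.
Total duration = 159 / 4.6 = 34.565 ≈ 34.6 days.

34.6 days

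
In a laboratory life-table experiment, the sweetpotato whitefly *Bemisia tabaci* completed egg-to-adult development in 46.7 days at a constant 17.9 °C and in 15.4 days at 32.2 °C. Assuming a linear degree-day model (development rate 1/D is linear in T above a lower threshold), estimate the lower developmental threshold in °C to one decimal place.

Equal thermal constants: D₁(T₁ − T_b) = D₂(T₂ − T_b).
46.7·(17.9 − T_b) = 15.4·(32.2 − T_b)
T_b = (46.7·17.9 − 15.4·32.2) / (46.7 − 15.4) = 340.05 / 31.3 = 10.864 °C ≈ 10.9 °C.

10.9 °C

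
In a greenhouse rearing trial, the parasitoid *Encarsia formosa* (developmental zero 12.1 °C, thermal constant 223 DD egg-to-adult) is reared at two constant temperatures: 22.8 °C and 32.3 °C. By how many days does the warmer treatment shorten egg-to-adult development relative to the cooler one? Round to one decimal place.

At 22.8 °C: 223 / (22.8 − 12.1) = 223 / 10.7 = 20.841 d.
At 32.3 °C: 223 / (32.3 − 12.1) = 223 / 20.2 = 11.040 d.
Difference = |20.841 − 11.040| = 9.802 ≈ 9.8 days.

9.8 days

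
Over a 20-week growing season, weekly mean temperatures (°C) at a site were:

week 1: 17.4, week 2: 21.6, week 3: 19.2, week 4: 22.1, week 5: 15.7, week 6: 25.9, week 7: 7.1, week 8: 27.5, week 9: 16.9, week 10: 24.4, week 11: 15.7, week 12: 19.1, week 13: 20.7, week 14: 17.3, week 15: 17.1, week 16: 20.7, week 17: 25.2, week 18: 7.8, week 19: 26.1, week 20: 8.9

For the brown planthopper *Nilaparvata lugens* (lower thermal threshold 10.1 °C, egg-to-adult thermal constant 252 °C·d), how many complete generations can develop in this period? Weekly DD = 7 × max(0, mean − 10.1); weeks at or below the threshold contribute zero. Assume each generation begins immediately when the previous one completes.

5 generations

Weekly DD (7 × max(0, T̄ − 10.1)): 51.1, 80.5, 63.7, 84.0, 39.2, 110.6, 0.0, 121.8, 47.6, 100.1, 39.2, 63.0, 74.2, 50.4, 49.0, 74.2, 105.7, 0.0, 112.0, 0.0.
Season total = 1266.3 DD.
Complete generations = ⌊1266.3 / 252⌋ = 5.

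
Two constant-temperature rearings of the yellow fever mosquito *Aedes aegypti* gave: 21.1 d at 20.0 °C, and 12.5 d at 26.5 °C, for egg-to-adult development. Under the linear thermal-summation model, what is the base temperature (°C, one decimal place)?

Linear rate model ⇒ the product D·(T − T_b) is constant across temperatures.
21.1·(20.0 − T_b) = 12.5·(26.5 − T_b)
T_b = (21.1·20.0 − 12.5·26.5) / (21.1 − 12.5) = 90.75 / 8.6 = 10.552 °C ≈ 10.6 °C.

10.6 °C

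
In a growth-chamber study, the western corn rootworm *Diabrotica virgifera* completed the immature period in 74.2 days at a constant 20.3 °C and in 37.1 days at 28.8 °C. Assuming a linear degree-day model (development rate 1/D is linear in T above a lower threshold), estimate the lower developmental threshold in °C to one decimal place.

11.8 °C

Under the model K = D·(T − T_b), so D₁·(T₁ − T_b) = D₂·(T₂ − T_b).
74.2·(20.3 − T_b) = 37.1·(28.8 − T_b)
T_b = (74.2·20.3 − 37.1·28.8) / (74.2 − 37.1) = 437.78 / 37.1 = 11.800 °C ≈ 11.8 °C.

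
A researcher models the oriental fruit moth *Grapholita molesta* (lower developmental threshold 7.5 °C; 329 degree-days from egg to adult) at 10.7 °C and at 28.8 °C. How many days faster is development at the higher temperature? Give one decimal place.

At 10.7 °C: 329 / (10.7 − 7.5) = 329 / 3.2 = 102.813 d.
At 28.8 °C: 329 / (28.8 − 7.5) = 329 / 21.3 = 15.446 d.
Difference = |102.813 − 15.446| = 87.366 ≈ 87.4 days.

87.4 days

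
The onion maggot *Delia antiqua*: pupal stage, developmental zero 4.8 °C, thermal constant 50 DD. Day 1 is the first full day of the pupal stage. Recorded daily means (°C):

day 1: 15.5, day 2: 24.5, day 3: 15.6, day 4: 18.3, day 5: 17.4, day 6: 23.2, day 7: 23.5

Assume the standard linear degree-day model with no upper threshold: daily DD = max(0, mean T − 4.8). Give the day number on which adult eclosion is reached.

Daily DD above 4.8 °C: 10.7, 19.7, 10.8, 13.5, 12.6, 18.4, 18.7.
Cumulative: 10.7, 30.4, 41.2, 54.7, 67.3, 85.7, 104.4.
The total first reaches 50 DD on day 4.

day 4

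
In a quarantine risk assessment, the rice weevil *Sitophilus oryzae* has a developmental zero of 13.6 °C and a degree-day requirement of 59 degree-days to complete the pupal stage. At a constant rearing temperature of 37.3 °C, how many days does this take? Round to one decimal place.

Daily accumulation = 37.3 − 13.6 = 23.7 DD/day.
Duration = 59 / 23.7 = 2.489 ≈ 2.5 days.

2.5 days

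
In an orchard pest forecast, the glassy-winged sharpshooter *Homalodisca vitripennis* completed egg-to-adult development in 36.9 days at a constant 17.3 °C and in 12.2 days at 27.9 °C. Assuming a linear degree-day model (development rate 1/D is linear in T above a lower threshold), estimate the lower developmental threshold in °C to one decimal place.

Linear rate model ⇒ the product D·(T − T_b) is constant across temperatures.
36.9·(17.3 − T_b) = 12.2·(27.9 − T_b)
T_b = (36.9·17.3 − 12.2·27.9) / (36.9 − 12.2) = 297.99 / 24.7 = 12.064 °C ≈ 12.1 °C.

12.1 °C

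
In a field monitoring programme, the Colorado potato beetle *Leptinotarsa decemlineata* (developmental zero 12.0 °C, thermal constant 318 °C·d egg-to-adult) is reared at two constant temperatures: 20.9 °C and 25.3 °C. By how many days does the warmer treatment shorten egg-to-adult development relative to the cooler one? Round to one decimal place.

11.8 days

At 20.9 °C: 318 / (20.9 − 12.0) = 318 / 8.9 = 35.730 d.
At 25.3 °C: 318 / (25.3 − 12.0) = 318 / 13.3 = 23.910 d.
Difference = |35.730 − 23.910| = 11.821 ≈ 11.8 days.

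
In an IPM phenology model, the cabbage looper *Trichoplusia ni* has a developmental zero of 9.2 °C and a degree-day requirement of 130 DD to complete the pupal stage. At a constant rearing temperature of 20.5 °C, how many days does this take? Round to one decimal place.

Daily accumulation = 20.5 − 9.2 = 11.3 DD/day.
Duration = 130 / 11.3 = 11.504 ≈ 11.5 days.

11.5 days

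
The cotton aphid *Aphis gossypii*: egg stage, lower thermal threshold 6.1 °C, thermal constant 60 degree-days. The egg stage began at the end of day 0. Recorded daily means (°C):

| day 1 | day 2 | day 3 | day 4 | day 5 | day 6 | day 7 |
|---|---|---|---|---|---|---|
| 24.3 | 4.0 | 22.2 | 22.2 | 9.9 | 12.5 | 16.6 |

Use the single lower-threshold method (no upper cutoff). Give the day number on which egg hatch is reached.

day 6

Daily DD above 6.1 °C: 18.2, 0.0, 16.1, 16.1, 3.8, 6.4, 10.5.
Cumulative: 18.2, 18.2, 34.3, 50.4, 54.2, 60.6, 71.1.
The total first reaches 60 DD on day 6.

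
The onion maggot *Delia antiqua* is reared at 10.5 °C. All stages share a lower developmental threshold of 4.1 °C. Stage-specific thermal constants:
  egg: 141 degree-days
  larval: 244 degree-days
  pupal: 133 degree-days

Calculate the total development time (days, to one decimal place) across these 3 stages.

80.9 days

Daily accumulation at 10.5 °C = 10.5 − 4.1 = 6.4 DD/day.
Total K = 141 + 244 + 133 = 518 DD.
Total duration = 518 / 6.4 = 80.938 ≈ 80.9 days.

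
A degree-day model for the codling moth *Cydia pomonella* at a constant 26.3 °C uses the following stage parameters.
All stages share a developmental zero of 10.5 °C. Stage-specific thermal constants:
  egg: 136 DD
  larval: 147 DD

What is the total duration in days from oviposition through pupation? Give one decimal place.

17.9 days

Daily accumulation at 26.3 °C = 26.3 − 10.5 = 15.8 DD/day.
Total K = 136 + 147 = 283 DD.
Total duration = 283 / 15.8 = 17.911 ≈ 17.9 days.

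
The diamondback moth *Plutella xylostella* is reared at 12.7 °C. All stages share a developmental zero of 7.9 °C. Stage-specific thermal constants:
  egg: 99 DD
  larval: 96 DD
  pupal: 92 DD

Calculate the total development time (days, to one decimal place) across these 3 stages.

59.8 days

Daily accumulation at 12.7 °C = 12.7 − 7.9 = 4.8 DD/day.
Total K = 99 + 96 + 92 = 287 DD.
Total duration = 287 / 4.8 = 59.792 ≈ 59.8 days.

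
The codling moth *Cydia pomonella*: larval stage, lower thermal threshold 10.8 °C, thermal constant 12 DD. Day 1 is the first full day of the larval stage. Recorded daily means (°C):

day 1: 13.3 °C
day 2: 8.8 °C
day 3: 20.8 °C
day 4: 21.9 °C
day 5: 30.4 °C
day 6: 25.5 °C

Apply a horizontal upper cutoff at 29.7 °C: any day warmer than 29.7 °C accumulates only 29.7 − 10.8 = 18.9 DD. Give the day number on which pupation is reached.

Daily DD above 10.8 °C (capped at 18.9): 2.5, 0.0, 10.0, 11.1, 18.9, 14.7.
Cumulative: 2.5, 2.5, 12.5, 23.6, 42.5, 57.2.
The total first reaches 12 DD on day 3.

day 3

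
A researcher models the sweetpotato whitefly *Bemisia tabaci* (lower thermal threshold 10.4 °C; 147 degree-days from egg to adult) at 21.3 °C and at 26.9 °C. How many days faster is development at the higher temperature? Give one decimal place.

4.6 days

At 21.3 °C: 147 / (21.3 − 10.4) = 147 / 10.9 = 13.486 d.
At 26.9 °C: 147 / (26.9 − 10.4) = 147 / 16.5 = 8.909 d.
Difference = |13.486 − 8.909| = 4.577 ≈ 4.6 days.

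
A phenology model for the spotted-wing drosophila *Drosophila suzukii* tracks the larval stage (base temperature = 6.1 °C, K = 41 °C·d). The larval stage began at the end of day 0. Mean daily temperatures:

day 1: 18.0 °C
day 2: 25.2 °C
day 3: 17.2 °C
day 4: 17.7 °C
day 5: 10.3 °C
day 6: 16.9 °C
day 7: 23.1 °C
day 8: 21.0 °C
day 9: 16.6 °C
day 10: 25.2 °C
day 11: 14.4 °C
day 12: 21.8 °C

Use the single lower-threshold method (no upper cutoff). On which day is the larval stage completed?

Daily DD above 6.1 °C: 11.9, 19.1, 11.1, 11.6, 4.2, 10.8, 17.0, 14.9, 10.5, 19.1, 8.3, 15.7.
Cumulative: 11.9, 31.0, 42.1, 53.7, 57.9, 68.7, 85.7, 100.6, 111.1, 130.2, 138.5, 154.2.
The total first reaches 41 DD on day 3.

day 3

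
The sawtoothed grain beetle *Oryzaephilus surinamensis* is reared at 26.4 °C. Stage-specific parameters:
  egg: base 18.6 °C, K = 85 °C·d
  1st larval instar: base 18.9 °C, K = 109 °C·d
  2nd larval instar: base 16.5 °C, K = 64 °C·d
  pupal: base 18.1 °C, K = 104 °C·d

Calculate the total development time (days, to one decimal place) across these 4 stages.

egg: 85 / (26.4 − 18.6) = 85 / 7.8 = 10.897 d.
1st larval instar: 109 / (26.4 − 18.9) = 109 / 7.5 = 14.533 d.
2nd larval instar: 64 / (26.4 − 16.5) = 64 / 9.9 = 6.465 d.
pupal: 104 / (26.4 − 18.1) = 104 / 8.3 = 12.530 d.
Sum = 44.426 ≈ 44.4 days.

44.4 days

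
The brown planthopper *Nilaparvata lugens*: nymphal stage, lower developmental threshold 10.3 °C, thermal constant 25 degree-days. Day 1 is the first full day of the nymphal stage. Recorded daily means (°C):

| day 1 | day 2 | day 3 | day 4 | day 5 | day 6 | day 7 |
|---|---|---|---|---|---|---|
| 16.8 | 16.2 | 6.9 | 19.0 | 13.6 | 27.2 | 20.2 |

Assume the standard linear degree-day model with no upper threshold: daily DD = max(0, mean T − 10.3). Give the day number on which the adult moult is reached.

Daily DD above 10.3 °C: 6.5, 5.9, 0.0, 8.7, 3.3, 16.9, 9.9.
Cumulative: 6.5, 12.4, 12.4, 21.1, 24.4, 41.3, 51.2.
The total first reaches 25 DD on day 6.

day 6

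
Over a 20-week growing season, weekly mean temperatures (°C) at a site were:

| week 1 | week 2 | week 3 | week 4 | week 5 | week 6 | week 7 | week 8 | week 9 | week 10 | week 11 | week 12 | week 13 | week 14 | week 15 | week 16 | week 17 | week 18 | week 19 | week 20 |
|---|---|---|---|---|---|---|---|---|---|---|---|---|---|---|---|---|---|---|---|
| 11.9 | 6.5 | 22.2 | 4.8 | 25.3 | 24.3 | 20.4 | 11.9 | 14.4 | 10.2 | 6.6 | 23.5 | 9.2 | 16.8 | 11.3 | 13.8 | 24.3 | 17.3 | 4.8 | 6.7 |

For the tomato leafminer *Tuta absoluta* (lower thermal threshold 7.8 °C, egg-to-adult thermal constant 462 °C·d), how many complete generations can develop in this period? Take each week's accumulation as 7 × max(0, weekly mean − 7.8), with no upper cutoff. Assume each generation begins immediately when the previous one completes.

Weekly DD (7 × max(0, T̄ − 7.8)): 28.7, 0.0, 100.8, 0.0, 122.5, 115.5, 88.2, 28.7, 46.2, 16.8, 0.0, 109.9, 9.8, 63.0, 24.5, 42.0, 115.5, 66.5, 0.0, 0.0.
Season total = 978.6 DD.
Complete generations = ⌊978.6 / 462⌋ = 2.

2 generations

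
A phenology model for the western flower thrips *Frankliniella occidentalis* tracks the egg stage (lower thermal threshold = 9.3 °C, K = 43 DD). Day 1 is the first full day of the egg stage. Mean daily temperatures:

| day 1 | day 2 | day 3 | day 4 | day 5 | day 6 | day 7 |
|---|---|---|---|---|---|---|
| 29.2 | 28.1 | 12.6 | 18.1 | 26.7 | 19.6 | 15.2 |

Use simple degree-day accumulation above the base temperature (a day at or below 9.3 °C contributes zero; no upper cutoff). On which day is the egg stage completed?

Daily DD above 9.3 °C: 19.9, 18.8, 3.3, 8.8, 17.4, 10.3, 5.9.
Cumulative: 19.9, 38.7, 42.0, 50.8, 68.2, 78.5, 84.4.
The total first reaches 43 DD on day 4.

day 4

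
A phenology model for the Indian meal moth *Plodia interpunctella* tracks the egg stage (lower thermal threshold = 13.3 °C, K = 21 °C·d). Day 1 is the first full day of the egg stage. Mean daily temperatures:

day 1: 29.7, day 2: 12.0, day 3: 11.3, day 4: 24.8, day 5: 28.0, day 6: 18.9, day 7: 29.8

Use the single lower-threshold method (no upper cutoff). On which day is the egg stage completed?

Daily DD above 13.3 °C: 16.4, 0.0, 0.0, 11.5, 14.7, 5.6, 16.5.
Cumulative: 16.4, 16.4, 16.4, 27.9, 42.6, 48.2, 64.7.
The total first reaches 21 DD on day 4.

day 4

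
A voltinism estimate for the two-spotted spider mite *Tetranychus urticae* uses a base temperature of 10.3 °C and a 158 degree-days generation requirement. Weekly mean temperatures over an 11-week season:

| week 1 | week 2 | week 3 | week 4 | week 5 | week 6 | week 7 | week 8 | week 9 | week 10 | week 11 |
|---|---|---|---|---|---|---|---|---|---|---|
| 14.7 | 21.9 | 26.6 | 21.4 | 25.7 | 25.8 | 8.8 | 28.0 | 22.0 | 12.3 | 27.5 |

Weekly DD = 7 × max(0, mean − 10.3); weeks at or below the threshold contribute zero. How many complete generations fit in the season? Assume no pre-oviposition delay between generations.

5 generations

Weekly DD (7 × max(0, T̄ − 10.3)): 30.8, 81.2, 114.1, 77.7, 107.8, 108.5, 0.0, 123.9, 81.9, 14.0, 120.4.
Season total = 860.3 DD.
Complete generations = ⌊860.3 / 158⌋ = 5.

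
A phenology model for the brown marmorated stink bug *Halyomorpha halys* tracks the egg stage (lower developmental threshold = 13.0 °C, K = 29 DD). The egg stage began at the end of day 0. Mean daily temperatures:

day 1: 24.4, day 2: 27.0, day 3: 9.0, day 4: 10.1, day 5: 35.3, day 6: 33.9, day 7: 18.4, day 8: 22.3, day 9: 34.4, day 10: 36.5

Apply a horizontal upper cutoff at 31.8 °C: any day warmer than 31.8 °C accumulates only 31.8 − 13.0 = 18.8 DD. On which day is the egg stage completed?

day 5

Daily DD above 13.0 °C (capped at 18.8): 11.4, 14.0, 0.0, 0.0, 18.8, 18.8, 5.4, 9.3, 18.8, 18.8.
Cumulative: 11.4, 25.4, 25.4, 25.4, 44.2, 63.0, 68.4, 77.7, 96.5, 115.3.
The total first reaches 29 DD on day 5.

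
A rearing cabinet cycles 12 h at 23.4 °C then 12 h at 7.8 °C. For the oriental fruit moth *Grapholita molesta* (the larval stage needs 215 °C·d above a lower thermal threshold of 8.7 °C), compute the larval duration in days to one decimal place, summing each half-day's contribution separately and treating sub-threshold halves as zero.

Day half: max(0, 23.4 − 8.7) × 0.5 = 14.7 × 0.5 = 7.35 DD.
Night half: max(0, 7.8 − 8.7) × 0.5 = 0.0 × 0.5 = 0.00 DD.
Per 24 h: 7.35 DD/day.
Duration = 215 / 7.35 = 29.252 ≈ 29.3 days.

29.3 days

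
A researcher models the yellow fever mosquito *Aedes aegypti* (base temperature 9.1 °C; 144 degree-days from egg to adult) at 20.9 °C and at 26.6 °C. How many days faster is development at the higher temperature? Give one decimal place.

At 20.9 °C: 144 / (20.9 − 9.1) = 144 / 11.8 = 12.203 d.
At 26.6 °C: 144 / (26.6 − 9.1) = 144 / 17.5 = 8.229 d.
Difference = |12.203 − 8.229| = 3.975 ≈ 4.0 days.

4.0 days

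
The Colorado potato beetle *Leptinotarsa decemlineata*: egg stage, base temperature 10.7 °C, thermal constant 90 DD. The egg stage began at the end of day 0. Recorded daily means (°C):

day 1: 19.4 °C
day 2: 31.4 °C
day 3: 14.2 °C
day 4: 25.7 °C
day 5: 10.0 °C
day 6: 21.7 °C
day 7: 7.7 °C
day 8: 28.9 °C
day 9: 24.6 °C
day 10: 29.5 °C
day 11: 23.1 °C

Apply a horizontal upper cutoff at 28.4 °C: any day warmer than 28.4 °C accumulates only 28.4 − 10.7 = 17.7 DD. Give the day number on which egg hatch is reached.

day 10

Daily DD above 10.7 °C (capped at 17.7): 8.7, 17.7, 3.5, 15.0, 0.0, 11.0, 0.0, 17.7, 13.9, 17.7, 12.4.
Cumulative: 8.7, 26.4, 29.9, 44.9, 44.9, 55.9, 55.9, 73.6, 87.5, 105.2, 117.6.
The total first reaches 90 DD on day 10.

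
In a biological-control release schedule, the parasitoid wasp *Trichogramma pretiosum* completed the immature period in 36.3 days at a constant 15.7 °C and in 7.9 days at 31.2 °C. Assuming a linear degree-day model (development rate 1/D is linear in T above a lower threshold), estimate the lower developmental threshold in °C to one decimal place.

11.4 °C

Under the model K = D·(T − T_b), so D₁·(T₁ − T_b) = D₂·(T₂ − T_b).
36.3·(15.7 − T_b) = 7.9·(31.2 − T_b)
T_b = (36.3·15.7 − 7.9·31.2) / (36.3 − 7.9) = 323.43 / 28.4 = 11.388 °C ≈ 11.4 °C.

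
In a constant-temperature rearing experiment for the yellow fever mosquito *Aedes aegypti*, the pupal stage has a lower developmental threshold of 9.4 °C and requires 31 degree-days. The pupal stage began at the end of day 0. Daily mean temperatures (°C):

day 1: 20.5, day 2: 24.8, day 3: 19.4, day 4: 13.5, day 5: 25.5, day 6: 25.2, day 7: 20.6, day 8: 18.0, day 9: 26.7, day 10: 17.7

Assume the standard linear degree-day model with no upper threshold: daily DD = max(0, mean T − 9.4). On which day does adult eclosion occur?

day 3

Daily DD above 9.4 °C: 11.1, 15.4, 10.0, 4.1, 16.1, 15.8, 11.2, 8.6, 17.3, 8.3.
Cumulative: 11.1, 26.5, 36.5, 40.6, 56.7, 72.5, 83.7, 92.3, 109.6, 117.9.
The total first reaches 31 DD on day 3.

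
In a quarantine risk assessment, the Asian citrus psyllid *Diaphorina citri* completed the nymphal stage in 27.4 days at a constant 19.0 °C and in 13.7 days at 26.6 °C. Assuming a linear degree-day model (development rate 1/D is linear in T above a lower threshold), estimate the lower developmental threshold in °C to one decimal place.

11.4 °C

Equal thermal constants: D₁(T₁ − T_b) = D₂(T₂ − T_b).
27.4·(19.0 − T_b) = 13.7·(26.6 − T_b)
T_b = (27.4·19.0 − 13.7·26.6) / (27.4 − 13.7) = 156.18 / 13.7 = 11.400 °C ≈ 11.4 °C.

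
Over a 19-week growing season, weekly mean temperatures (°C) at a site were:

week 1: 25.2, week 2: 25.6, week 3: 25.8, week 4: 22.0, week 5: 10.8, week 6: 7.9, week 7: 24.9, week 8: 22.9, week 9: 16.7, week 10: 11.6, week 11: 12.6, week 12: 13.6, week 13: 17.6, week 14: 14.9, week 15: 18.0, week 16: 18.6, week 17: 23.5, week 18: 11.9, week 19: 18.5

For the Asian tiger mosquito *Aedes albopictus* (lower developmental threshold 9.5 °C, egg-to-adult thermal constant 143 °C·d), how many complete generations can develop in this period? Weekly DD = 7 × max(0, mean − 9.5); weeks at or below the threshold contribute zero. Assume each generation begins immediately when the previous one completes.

8 generations

Weekly DD (7 × max(0, T̄ − 9.5)): 109.9, 112.7, 114.1, 87.5, 9.1, 0.0, 107.8, 93.8, 50.4, 14.7, 21.7, 28.7, 56.7, 37.8, 59.5, 63.7, 98.0, 16.8, 63.0.
Season total = 1145.9 DD.
Complete generations = ⌊1145.9 / 143⌋ = 8.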